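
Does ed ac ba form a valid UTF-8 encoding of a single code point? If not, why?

invalid (encodes a surrogate (U+D800–U+DFFF))

Structurally a 3-byte sequence; payload = 0xDB3A.
But 0xDB3A is in U+D800–U+DFFF, the surrogate range. Surrogates are not Unicode scalar values and are forbidden in UTF-8.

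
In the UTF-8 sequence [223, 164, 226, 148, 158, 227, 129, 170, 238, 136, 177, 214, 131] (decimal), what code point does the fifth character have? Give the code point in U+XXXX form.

Offset 0: leading byte 0xDF = 11011111 → 2-byte char #1 = DF A4.
Offset 2: leading byte 0xE2 = 11100010 → 3-byte char #2 = E2 94 9E.
Offset 5: leading byte 0xE3 = 11100011 → 3-byte char #3 = E3 81 AA.
Offset 8: leading byte 0xEE = 11101110 → 3-byte char #4 = EE 88 B1.
Offset 11: leading byte 0xD6 = 11010110 → 2-byte char #5 = D6 83.
Leading byte 0xD6 = 11010110 matches 110xxxxx → 2-byte sequence.
Byte 1: 0xD6 = 11010110, payload 10110 (5 bits).
Byte 2: 0x83 = 10000011 (10xxxxxx ✓), payload 000011.
Concatenate: 10110000011 = 0x583 (11 bits → U+0583).

U+0583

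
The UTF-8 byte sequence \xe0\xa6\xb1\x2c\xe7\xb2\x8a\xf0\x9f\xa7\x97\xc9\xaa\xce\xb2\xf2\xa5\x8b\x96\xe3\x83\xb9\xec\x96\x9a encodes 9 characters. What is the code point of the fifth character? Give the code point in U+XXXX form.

Offset 0: leading byte 0xE0 = 11100000 → 3-byte char #1 = E0 A6 B1.
Offset 3: leading byte 0x2C = 00101100 → 1-byte char #2 = 2C.
Offset 4: leading byte 0xE7 = 11100111 → 3-byte char #3 = E7 B2 8A.
Offset 7: leading byte 0xF0 = 11110000 → 4-byte char #4 = F0 9F A7 97.
Offset 11: leading byte 0xC9 = 11001001 → 2-byte char #5 = C9 AA.
Leading byte 0xC9 = 11001001 matches 110xxxxx → 2-byte sequence.
Byte 1: 0xC9 = 11001001, payload 01001 (5 bits).
Byte 2: 0xAA = 10101010 (10xxxxxx ✓), payload 101010.
Concatenate: 01001101010 = 0x26A (11 bits → U+026A).

U+026A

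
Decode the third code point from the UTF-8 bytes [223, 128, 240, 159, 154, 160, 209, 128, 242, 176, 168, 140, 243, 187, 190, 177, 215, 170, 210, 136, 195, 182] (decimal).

U+0440

Offset 0: leading byte 0xDF = 11011111 → 2-byte char #1 = DF 80.
Offset 2: leading byte 0xF0 = 11110000 → 4-byte char #2 = F0 9F 9A A0.
Offset 6: leading byte 0xD1 = 11010001 → 2-byte char #3 = D1 80.
Leading byte 0xD1 = 11010001 matches 110xxxxx → 2-byte sequence.
Byte 1: 0xD1 = 11010001, payload 10001 (5 bits).
Byte 2: 0x80 = 10000000 (10xxxxxx ✓), payload 000000.
Concatenate: 10001000000 = 0x440 (11 bits → U+0440).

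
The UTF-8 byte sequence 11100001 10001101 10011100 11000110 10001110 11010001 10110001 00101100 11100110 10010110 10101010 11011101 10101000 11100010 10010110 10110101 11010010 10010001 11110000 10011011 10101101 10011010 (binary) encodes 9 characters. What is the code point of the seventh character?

U+25B5

Offset 0: leading byte 0xE1 = 11100001 → 3-byte char #1 = E1 8D 9C.
Offset 3: leading byte 0xC6 = 11000110 → 2-byte char #2 = C6 8E.
Offset 5: leading byte 0xD1 = 11010001 → 2-byte char #3 = D1 B1.
Offset 7: leading byte 0x2C = 00101100 → 1-byte char #4 = 2C.
Offset 8: leading byte 0xE6 = 11100110 → 3-byte char #5 = E6 96 AA.
Offset 11: leading byte 0xDD = 11011101 → 2-byte char #6 = DD A8.
Offset 13: leading byte 0xE2 = 11100010 → 3-byte char #7 = E2 96 B5.
Leading byte 0xE2 = 11100010 matches 1110xxxx → 3-byte sequence.
Byte 1: 0xE2 = 11100010, payload 0010 (4 bits).
Byte 2: 0x96 = 10010110 (10xxxxxx ✓), payload 010110.
Byte 3: 0xB5 = 10110101 (10xxxxxx ✓), payload 110101.
Concatenate: 0010010110110101 = 0x25B5 (16 bits → U+25B5).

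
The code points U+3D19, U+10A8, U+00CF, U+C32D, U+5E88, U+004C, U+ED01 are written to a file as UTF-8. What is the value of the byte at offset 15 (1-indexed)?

0x4C

1-indexed offset 15 is 0-indexed offset 14.
U+3D19 → 3-byte form E3 B4 99 at offsets 0–2.
U+10A8 → 3-byte form E1 82 A8 at offsets 3–5.
U+00CF → 2-byte form C3 8F at offsets 6–7.
U+C32D → 3-byte form EC 8C AD at offsets 8–10.
U+5E88 → 3-byte form E5 BA 88 at offsets 11–13.
U+004C → 1-byte form 4C at offsets 14–14.
Offset 14 falls in char 6's range; it's byte 1 of 4C = 0x4C.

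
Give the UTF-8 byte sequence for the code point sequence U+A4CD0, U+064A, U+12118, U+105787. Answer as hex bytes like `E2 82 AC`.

U+A4CD0: 4-byte form → F2 A4 B3 90.
U+064A: 2-byte form → D9 8A.
U+12118: 4-byte form → F0 92 84 98.
U+105787: 4-byte form → F4 85 9E 87.
Concatenated (14 bytes): F2 A4 B3 90 D9 8A F0 92 84 98 F4 85 9E 87.

F2 A4 B3 90 D9 8A F0 92 84 98 F4 85 9E 87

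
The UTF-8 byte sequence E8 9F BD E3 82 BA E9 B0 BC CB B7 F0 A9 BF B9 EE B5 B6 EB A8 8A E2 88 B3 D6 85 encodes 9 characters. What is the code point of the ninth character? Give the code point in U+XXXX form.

U+0585

Offset 0: leading byte 0xE8 = 11101000 → 3-byte char #1 = E8 9F BD.
Offset 3: leading byte 0xE3 = 11100011 → 3-byte char #2 = E3 82 BA.
Offset 6: leading byte 0xE9 = 11101001 → 3-byte char #3 = E9 B0 BC.
Offset 9: leading byte 0xCB = 11001011 → 2-byte char #4 = CB B7.
Offset 11: leading byte 0xF0 = 11110000 → 4-byte char #5 = F0 A9 BF B9.
Offset 15: leading byte 0xEE = 11101110 → 3-byte char #6 = EE B5 B6.
Offset 18: leading byte 0xEB = 11101011 → 3-byte char #7 = EB A8 8A.
Offset 21: leading byte 0xE2 = 11100010 → 3-byte char #8 = E2 88 B3.
Offset 24: leading byte 0xD6 = 11010110 → 2-byte char #9 = D6 85.
Leading byte 0xD6 = 11010110 matches 110xxxxx → 2-byte sequence.
Byte 1: 0xD6 = 11010110, payload 10110 (5 bits).
Byte 2: 0x85 = 10000101 (10xxxxxx ✓), payload 000101.
Concatenate: 10110000101 = 0x585 (11 bits → U+0585).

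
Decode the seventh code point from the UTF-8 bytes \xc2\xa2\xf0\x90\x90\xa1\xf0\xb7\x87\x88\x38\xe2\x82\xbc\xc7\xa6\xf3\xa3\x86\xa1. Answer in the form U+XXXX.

U+E31A1

Offset 0: leading byte 0xC2 = 11000010 → 2-byte char #1 = C2 A2.
Offset 2: leading byte 0xF0 = 11110000 → 4-byte char #2 = F0 90 90 A1.
Offset 6: leading byte 0xF0 = 11110000 → 4-byte char #3 = F0 B7 87 88.
Offset 10: leading byte 0x38 = 00111000 → 1-byte char #4 = 38.
Offset 11: leading byte 0xE2 = 11100010 → 3-byte char #5 = E2 82 BC.
Offset 14: leading byte 0xC7 = 11000111 → 2-byte char #6 = C7 A6.
Offset 16: leading byte 0xF3 = 11110011 → 4-byte char #7 = F3 A3 86 A1.
Leading byte 0xF3 = 11110011 matches 11110xxx → 4-byte sequence.
Byte 1: 0xF3 = 11110011, payload 011 (3 bits).
Byte 2: 0xA3 = 10100011 (10xxxxxx ✓), payload 100011.
Byte 3: 0x86 = 10000110 (10xxxxxx ✓), payload 000110.
Byte 4: 0xA1 = 10100001 (10xxxxxx ✓), payload 100001.
Concatenate: 011100011000110100001 = 0xE31A1 (21 bits → U+E31A1).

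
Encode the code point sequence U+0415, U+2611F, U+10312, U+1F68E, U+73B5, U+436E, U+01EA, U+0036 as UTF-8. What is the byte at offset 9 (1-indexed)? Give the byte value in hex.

1-indexed offset 9 is 0-indexed offset 8.
U+0415 → 2-byte form D0 95 at offsets 0–1.
U+2611F → 4-byte form F0 A6 84 9F at offsets 2–5.
U+10312 → 4-byte form F0 90 8C 92 at offsets 6–9.
Offset 8 falls in char 3's range; it's byte 3 of F0 90 8C 92 = 0x8C.

0x8C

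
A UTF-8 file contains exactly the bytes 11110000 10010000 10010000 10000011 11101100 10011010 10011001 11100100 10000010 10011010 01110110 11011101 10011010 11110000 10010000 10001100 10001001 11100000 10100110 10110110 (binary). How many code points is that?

Byte at offset 0: 0xF0 = 11110000 → 4-byte char (#1). Advance 4.
Byte at offset 4: 0xEC = 11101100 → 3-byte char (#2). Advance 3.
Byte at offset 7: 0xE4 = 11100100 → 3-byte char (#3). Advance 3.
Byte at offset 10: 0x76 = 01110110 → 1-byte char (#4). Advance 1.
Byte at offset 11: 0xDD = 11011101 → 2-byte char (#5). Advance 2.
Byte at offset 13: 0xF0 = 11110000 → 4-byte char (#6). Advance 4.
Byte at offset 17: 0xE0 = 11100000 → 3-byte char (#7). Advance 3.
Reached end at offset 20 after 7 code points.

7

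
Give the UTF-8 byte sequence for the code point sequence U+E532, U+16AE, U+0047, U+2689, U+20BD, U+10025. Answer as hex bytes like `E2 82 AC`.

EE 94 B2 E1 9A AE 47 E2 9A 89 E2 82 BD F0 90 80 A5

U+E532: 3-byte form → EE 94 B2.
U+16AE: 3-byte form → E1 9A AE.
U+0047: 1-byte form → 47.
U+2689: 3-byte form → E2 9A 89.
U+20BD: 3-byte form → E2 82 BD.
U+10025: 4-byte form → F0 90 80 A5.
Concatenated (17 bytes): EE 94 B2 E1 9A AE 47 E2 9A 89 E2 82 BD F0 90 80 A5.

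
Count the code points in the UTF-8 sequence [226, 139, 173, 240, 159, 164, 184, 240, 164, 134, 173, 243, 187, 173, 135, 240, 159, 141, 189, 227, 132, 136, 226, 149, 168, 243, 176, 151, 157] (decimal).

Byte at offset 0: 0xE2 = 11100010 → 3-byte char (#1). Advance 3.
Byte at offset 3: 0xF0 = 11110000 → 4-byte char (#2). Advance 4.
Byte at offset 7: 0xF0 = 11110000 → 4-byte char (#3). Advance 4.
Byte at offset 11: 0xF3 = 11110011 → 4-byte char (#4). Advance 4.
Byte at offset 15: 0xF0 = 11110000 → 4-byte char (#5). Advance 4.
Byte at offset 19: 0xE3 = 11100011 → 3-byte char (#6). Advance 3.
Byte at offset 22: 0xE2 = 11100010 → 3-byte char (#7). Advance 3.
Byte at offset 25: 0xF3 = 11110011 → 4-byte char (#8). Advance 4.
Reached end at offset 29 after 8 code points.

8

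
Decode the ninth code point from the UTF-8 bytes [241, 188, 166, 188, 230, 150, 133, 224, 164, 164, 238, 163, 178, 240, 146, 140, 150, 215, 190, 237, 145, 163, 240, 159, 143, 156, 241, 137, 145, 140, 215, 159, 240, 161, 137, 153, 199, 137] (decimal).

U+4944C

Offset 0: leading byte 0xF1 = 11110001 → 4-byte char #1 = F1 BC A6 BC.
Offset 4: leading byte 0xE6 = 11100110 → 3-byte char #2 = E6 96 85.
Offset 7: leading byte 0xE0 = 11100000 → 3-byte char #3 = E0 A4 A4.
Offset 10: leading byte 0xEE = 11101110 → 3-byte char #4 = EE A3 B2.
Offset 13: leading byte 0xF0 = 11110000 → 4-byte char #5 = F0 92 8C 96.
Offset 17: leading byte 0xD7 = 11010111 → 2-byte char #6 = D7 BE.
Offset 19: leading byte 0xED = 11101101 → 3-byte char #7 = ED 91 A3.
Offset 22: leading byte 0xF0 = 11110000 → 4-byte char #8 = F0 9F 8F 9C.
Offset 26: leading byte 0xF1 = 11110001 → 4-byte char #9 = F1 89 91 8C.
Leading byte 0xF1 = 11110001 matches 11110xxx → 4-byte sequence.
Byte 1: 0xF1 = 11110001, payload 001 (3 bits).
Byte 2: 0x89 = 10001001 (10xxxxxx ✓), payload 001001.
Byte 3: 0x91 = 10010001 (10xxxxxx ✓), payload 010001.
Byte 4: 0x8C = 10001100 (10xxxxxx ✓), payload 001100.
Concatenate: 001001001010001001100 = 0x4944C (21 bits → U+4944C).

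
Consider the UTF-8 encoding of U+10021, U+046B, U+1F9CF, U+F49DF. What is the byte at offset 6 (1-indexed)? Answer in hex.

1-indexed offset 6 is 0-indexed offset 5.
U+10021 → 4-byte form F0 90 80 A1 at offsets 0–3.
U+046B → 2-byte form D1 AB at offsets 4–5.
Offset 5 falls in char 2's range; it's byte 2 of D1 AB = 0xAB.

0xAB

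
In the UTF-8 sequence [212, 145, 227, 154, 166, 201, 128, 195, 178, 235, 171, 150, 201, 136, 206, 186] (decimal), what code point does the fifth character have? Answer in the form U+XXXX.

U+BAD6

Offset 0: leading byte 0xD4 = 11010100 → 2-byte char #1 = D4 91.
Offset 2: leading byte 0xE3 = 11100011 → 3-byte char #2 = E3 9A A6.
Offset 5: leading byte 0xC9 = 11001001 → 2-byte char #3 = C9 80.
Offset 7: leading byte 0xC3 = 11000011 → 2-byte char #4 = C3 B2.
Offset 9: leading byte 0xEB = 11101011 → 3-byte char #5 = EB AB 96.
Leading byte 0xEB = 11101011 matches 1110xxxx → 3-byte sequence.
Byte 1: 0xEB = 11101011, payload 1011 (4 bits).
Byte 2: 0xAB = 10101011 (10xxxxxx ✓), payload 101011.
Byte 3: 0x96 = 10010110 (10xxxxxx ✓), payload 010110.
Concatenate: 1011101011010110 = 0xBAD6 (16 bits → U+BAD6).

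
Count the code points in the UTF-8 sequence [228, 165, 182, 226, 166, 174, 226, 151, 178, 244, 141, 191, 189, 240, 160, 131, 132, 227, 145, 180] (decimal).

6

Byte at offset 0: 0xE4 = 11100100 → 3-byte char (#1). Advance 3.
Byte at offset 3: 0xE2 = 11100010 → 3-byte char (#2). Advance 3.
Byte at offset 6: 0xE2 = 11100010 → 3-byte char (#3). Advance 3.
Byte at offset 9: 0xF4 = 11110100 → 4-byte char (#4). Advance 4.
Byte at offset 13: 0xF0 = 11110000 → 4-byte char (#5). Advance 4.
Byte at offset 17: 0xE3 = 11100011 → 3-byte char (#6). Advance 3.
Reached end at offset 20 after 6 code points.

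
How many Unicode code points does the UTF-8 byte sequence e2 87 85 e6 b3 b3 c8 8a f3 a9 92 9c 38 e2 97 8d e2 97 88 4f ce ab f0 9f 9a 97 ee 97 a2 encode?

11

Byte at offset 0: 0xE2 = 11100010 → 3-byte char (#1). Advance 3.
Byte at offset 3: 0xE6 = 11100110 → 3-byte char (#2). Advance 3.
Byte at offset 6: 0xC8 = 11001000 → 2-byte char (#3). Advance 2.
Byte at offset 8: 0xF3 = 11110011 → 4-byte char (#4). Advance 4.
Byte at offset 12: 0x38 = 00111000 → 1-byte char (#5). Advance 1.
Byte at offset 13: 0xE2 = 11100010 → 3-byte char (#6). Advance 3.
Byte at offset 16: 0xE2 = 11100010 → 3-byte char (#7). Advance 3.
Byte at offset 19: 0x4F = 01001111 → 1-byte char (#8). Advance 1.
Byte at offset 20: 0xCE = 11001110 → 2-byte char (#9). Advance 2.
Byte at offset 22: 0xF0 = 11110000 → 4-byte char (#10). Advance 4.
Byte at offset 26: 0xEE = 11101110 → 3-byte char (#11). Advance 3.
Reached end at offset 29 after 11 code points.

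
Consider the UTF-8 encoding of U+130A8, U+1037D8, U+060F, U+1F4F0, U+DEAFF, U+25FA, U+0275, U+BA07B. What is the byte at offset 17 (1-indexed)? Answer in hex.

1-indexed offset 17 is 0-indexed offset 16.
U+130A8 → 4-byte form F0 93 82 A8 at offsets 0–3.
U+1037D8 → 4-byte form F4 83 9F 98 at offsets 4–7.
U+060F → 2-byte form D8 8F at offsets 8–9.
U+1F4F0 → 4-byte form F0 9F 93 B0 at offsets 10–13.
U+DEAFF → 4-byte form F3 9E AB BF at offsets 14–17.
Offset 16 falls in char 5's range; it's byte 3 of F3 9E AB BF = 0xAB.

0xAB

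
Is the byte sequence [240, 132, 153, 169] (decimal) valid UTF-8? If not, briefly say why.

invalid (overlong encoding)

Leading byte 0xF0 = 11110000 → 4-byte form.
Continuation bytes all match 10xxxxxx. Payload decodes to 0x4669.
But 0x4669 < 0x10000, the minimum for a 4-byte sequence — this is an overlong encoding.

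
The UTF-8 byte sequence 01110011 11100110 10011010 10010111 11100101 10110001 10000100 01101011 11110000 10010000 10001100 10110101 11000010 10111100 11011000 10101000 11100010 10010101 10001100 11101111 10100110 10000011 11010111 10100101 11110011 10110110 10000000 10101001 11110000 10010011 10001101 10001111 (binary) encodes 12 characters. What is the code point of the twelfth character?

U+1334F

Offset 0: leading byte 0x73 = 01110011 → 1-byte char #1 = 73.
Offset 1: leading byte 0xE6 = 11100110 → 3-byte char #2 = E6 9A 97.
Offset 4: leading byte 0xE5 = 11100101 → 3-byte char #3 = E5 B1 84.
Offset 7: leading byte 0x6B = 01101011 → 1-byte char #4 = 6B.
Offset 8: leading byte 0xF0 = 11110000 → 4-byte char #5 = F0 90 8C B5.
Offset 12: leading byte 0xC2 = 11000010 → 2-byte char #6 = C2 BC.
Offset 14: leading byte 0xD8 = 11011000 → 2-byte char #7 = D8 A8.
Offset 16: leading byte 0xE2 = 11100010 → 3-byte char #8 = E2 95 8C.
Offset 19: leading byte 0xEF = 11101111 → 3-byte char #9 = EF A6 83.
Offset 22: leading byte 0xD7 = 11010111 → 2-byte char #10 = D7 A5.
Offset 24: leading byte 0xF3 = 11110011 → 4-byte char #11 = F3 B6 80 A9.
Offset 28: leading byte 0xF0 = 11110000 → 4-byte char #12 = F0 93 8D 8F.
Leading byte 0xF0 = 11110000 matches 11110xxx → 4-byte sequence.
Byte 1: 0xF0 = 11110000, payload 000 (3 bits).
Byte 2: 0x93 = 10010011 (10xxxxxx ✓), payload 010011.
Byte 3: 0x8D = 10001101 (10xxxxxx ✓), payload 001101.
Byte 4: 0x8F = 10001111 (10xxxxxx ✓), payload 001111.
Concatenate: 000010011001101001111 = 0x1334F (21 bits → U+1334F).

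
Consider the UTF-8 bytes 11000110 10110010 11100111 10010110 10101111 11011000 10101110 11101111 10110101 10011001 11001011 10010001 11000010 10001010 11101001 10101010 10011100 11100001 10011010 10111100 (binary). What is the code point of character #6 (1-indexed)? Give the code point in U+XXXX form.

Offset 0: leading byte 0xC6 = 11000110 → 2-byte char #1 = C6 B2.
Offset 2: leading byte 0xE7 = 11100111 → 3-byte char #2 = E7 96 AF.
Offset 5: leading byte 0xD8 = 11011000 → 2-byte char #3 = D8 AE.
Offset 7: leading byte 0xEF = 11101111 → 3-byte char #4 = EF B5 99.
Offset 10: leading byte 0xCB = 11001011 → 2-byte char #5 = CB 91.
Offset 12: leading byte 0xC2 = 11000010 → 2-byte char #6 = C2 8A.
Leading byte 0xC2 = 11000010 matches 110xxxxx → 2-byte sequence.
Byte 1: 0xC2 = 11000010, payload 00010 (5 bits).
Byte 2: 0x8A = 10001010 (10xxxxxx ✓), payload 001010.
Concatenate: 00010001010 = 0x8A (11 bits → U+008A).

U+008A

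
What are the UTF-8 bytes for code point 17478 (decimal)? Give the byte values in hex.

U+4446 = 0x4446 = 17478 decimal. In range U+0800–U+FFFF → 3-byte form: 1110xxxx 10xxxxxx 10xxxxxx.
Binary (16 bits): 0100010001000110.
Split 4+6+6: 0100 | 010001 | 000110.
Byte 1: 11100100 = 0xE4.
Byte 2: 10010001 = 0x91.
Byte 3: 10000110 = 0x86.

E4 91 86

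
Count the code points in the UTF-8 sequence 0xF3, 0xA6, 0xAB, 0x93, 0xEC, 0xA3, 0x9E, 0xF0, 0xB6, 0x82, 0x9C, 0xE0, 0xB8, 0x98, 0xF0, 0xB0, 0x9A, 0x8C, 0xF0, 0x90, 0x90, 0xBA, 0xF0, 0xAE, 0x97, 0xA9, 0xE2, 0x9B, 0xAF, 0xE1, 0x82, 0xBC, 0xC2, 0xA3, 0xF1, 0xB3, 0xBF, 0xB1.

Byte at offset 0: 0xF3 = 11110011 → 4-byte char (#1). Advance 4.
Byte at offset 4: 0xEC = 11101100 → 3-byte char (#2). Advance 3.
Byte at offset 7: 0xF0 = 11110000 → 4-byte char (#3). Advance 4.
Byte at offset 11: 0xE0 = 11100000 → 3-byte char (#4). Advance 3.
Byte at offset 14: 0xF0 = 11110000 → 4-byte char (#5). Advance 4.
Byte at offset 18: 0xF0 = 11110000 → 4-byte char (#6). Advance 4.
Byte at offset 22: 0xF0 = 11110000 → 4-byte char (#7). Advance 4.
Byte at offset 26: 0xE2 = 11100010 → 3-byte char (#8). Advance 3.
Byte at offset 29: 0xE1 = 11100001 → 3-byte char (#9). Advance 3.
Byte at offset 32: 0xC2 = 11000010 → 2-byte char (#10). Advance 2.
Byte at offset 34: 0xF1 = 11110001 → 4-byte char (#11). Advance 4.
Reached end at offset 38 after 11 code points.

11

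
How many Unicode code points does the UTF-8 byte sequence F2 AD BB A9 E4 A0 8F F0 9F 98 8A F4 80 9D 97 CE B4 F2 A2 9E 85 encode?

Byte at offset 0: 0xF2 = 11110010 → 4-byte char (#1). Advance 4.
Byte at offset 4: 0xE4 = 11100100 → 3-byte char (#2). Advance 3.
Byte at offset 7: 0xF0 = 11110000 → 4-byte char (#3). Advance 4.
Byte at offset 11: 0xF4 = 11110100 → 4-byte char (#4). Advance 4.
Byte at offset 15: 0xCE = 11001110 → 2-byte char (#5). Advance 2.
Byte at offset 17: 0xF2 = 11110010 → 4-byte char (#6). Advance 4.
Reached end at offset 21 after 6 code points.

6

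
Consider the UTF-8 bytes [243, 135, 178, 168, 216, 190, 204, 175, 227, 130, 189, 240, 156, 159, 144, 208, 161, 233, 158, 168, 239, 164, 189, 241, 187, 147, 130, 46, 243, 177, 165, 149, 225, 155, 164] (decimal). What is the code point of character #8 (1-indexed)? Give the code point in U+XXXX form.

Offset 0: leading byte 0xF3 = 11110011 → 4-byte char #1 = F3 87 B2 A8.
Offset 4: leading byte 0xD8 = 11011000 → 2-byte char #2 = D8 BE.
Offset 6: leading byte 0xCC = 11001100 → 2-byte char #3 = CC AF.
Offset 8: leading byte 0xE3 = 11100011 → 3-byte char #4 = E3 82 BD.
Offset 11: leading byte 0xF0 = 11110000 → 4-byte char #5 = F0 9C 9F 90.
Offset 15: leading byte 0xD0 = 11010000 → 2-byte char #6 = D0 A1.
Offset 17: leading byte 0xE9 = 11101001 → 3-byte char #7 = E9 9E A8.
Offset 20: leading byte 0xEF = 11101111 → 3-byte char #8 = EF A4 BD.
Leading byte 0xEF = 11101111 matches 1110xxxx → 3-byte sequence.
Byte 1: 0xEF = 11101111, payload 1111 (4 bits).
Byte 2: 0xA4 = 10100100 (10xxxxxx ✓), payload 100100.
Byte 3: 0xBD = 10111101 (10xxxxxx ✓), payload 111101.
Concatenate: 1111100100111101 = 0xF93D (16 bits → U+F93D).

U+F93D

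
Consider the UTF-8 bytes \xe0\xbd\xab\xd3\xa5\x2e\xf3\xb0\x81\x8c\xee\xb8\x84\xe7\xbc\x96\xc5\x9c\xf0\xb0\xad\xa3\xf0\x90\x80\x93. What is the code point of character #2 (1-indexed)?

U+04E5

Offset 0: leading byte 0xE0 = 11100000 → 3-byte char #1 = E0 BD AB.
Offset 3: leading byte 0xD3 = 11010011 → 2-byte char #2 = D3 A5.
Leading byte 0xD3 = 11010011 matches 110xxxxx → 2-byte sequence.
Byte 1: 0xD3 = 11010011, payload 10011 (5 bits).
Byte 2: 0xA5 = 10100101 (10xxxxxx ✓), payload 100101.
Concatenate: 10011100101 = 0x4E5 (11 bits → U+04E5).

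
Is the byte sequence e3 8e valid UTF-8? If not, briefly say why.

Leading byte 0xE3 = 11100011 → 3-byte form, but only 2 bytes are present.

invalid (sequence truncated)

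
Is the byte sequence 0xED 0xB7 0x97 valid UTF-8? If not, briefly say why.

Structurally a 3-byte sequence; payload = 0xDDD7.
But 0xDDD7 is in U+D800–U+DFFF, the surrogate range. Surrogates are not Unicode scalar values and are forbidden in UTF-8.

invalid (encodes a surrogate (U+D800–U+DFFF))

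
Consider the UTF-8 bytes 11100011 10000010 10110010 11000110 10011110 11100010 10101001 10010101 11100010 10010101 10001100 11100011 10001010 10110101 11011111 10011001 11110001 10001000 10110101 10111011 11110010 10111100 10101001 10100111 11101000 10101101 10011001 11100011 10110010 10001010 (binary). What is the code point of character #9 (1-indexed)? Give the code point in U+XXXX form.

Offset 0: leading byte 0xE3 = 11100011 → 3-byte char #1 = E3 82 B2.
Offset 3: leading byte 0xC6 = 11000110 → 2-byte char #2 = C6 9E.
Offset 5: leading byte 0xE2 = 11100010 → 3-byte char #3 = E2 A9 95.
Offset 8: leading byte 0xE2 = 11100010 → 3-byte char #4 = E2 95 8C.
Offset 11: leading byte 0xE3 = 11100011 → 3-byte char #5 = E3 8A B5.
Offset 14: leading byte 0xDF = 11011111 → 2-byte char #6 = DF 99.
Offset 16: leading byte 0xF1 = 11110001 → 4-byte char #7 = F1 88 B5 BB.
Offset 20: leading byte 0xF2 = 11110010 → 4-byte char #8 = F2 BC A9 A7.
Offset 24: leading byte 0xE8 = 11101000 → 3-byte char #9 = E8 AD 99.
Leading byte 0xE8 = 11101000 matches 1110xxxx → 3-byte sequence.
Byte 1: 0xE8 = 11101000, payload 1000 (4 bits).
Byte 2: 0xAD = 10101101 (10xxxxxx ✓), payload 101101.
Byte 3: 0x99 = 10011001 (10xxxxxx ✓), payload 011001.
Concatenate: 1000101101011001 = 0x8B59 (16 bits → U+8B59).

U+8B59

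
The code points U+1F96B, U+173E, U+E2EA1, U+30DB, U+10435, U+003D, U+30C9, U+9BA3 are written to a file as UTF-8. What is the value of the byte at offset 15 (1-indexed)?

1-indexed offset 15 is 0-indexed offset 14.
U+1F96B → 4-byte form F0 9F A5 AB at offsets 0–3.
U+173E → 3-byte form E1 9C BE at offsets 4–6.
U+E2EA1 → 4-byte form F3 A2 BA A1 at offsets 7–10.
U+30DB → 3-byte form E3 83 9B at offsets 11–13.
U+10435 → 4-byte form F0 90 90 B5 at offsets 14–17.
Offset 14 falls in char 5's range; it's byte 1 of F0 90 90 B5 = 0xF0.

0xF0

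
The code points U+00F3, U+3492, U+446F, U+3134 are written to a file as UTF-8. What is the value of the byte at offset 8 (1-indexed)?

1-indexed offset 8 is 0-indexed offset 7.
U+00F3 → 2-byte form C3 B3 at offsets 0–1.
U+3492 → 3-byte form E3 92 92 at offsets 2–4.
U+446F → 3-byte form E4 91 AF at offsets 5–7.
Offset 7 falls in char 3's range; it's byte 3 of E4 91 AF = 0xAF.

0xAF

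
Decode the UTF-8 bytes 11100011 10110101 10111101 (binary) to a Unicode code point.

U+3D7D

Leading byte 0xE3 = 11100011 matches 1110xxxx → 3-byte sequence.
Byte 1: 0xE3 = 11100011, payload 0011 (4 bits).
Byte 2: 0xB5 = 10110101 (10xxxxxx ✓), payload 110101.
Byte 3: 0xBD = 10111101 (10xxxxxx ✓), payload 111101.
Concatenate: 0011110101111101 = 0x3D7D (16 bits → U+3D7D).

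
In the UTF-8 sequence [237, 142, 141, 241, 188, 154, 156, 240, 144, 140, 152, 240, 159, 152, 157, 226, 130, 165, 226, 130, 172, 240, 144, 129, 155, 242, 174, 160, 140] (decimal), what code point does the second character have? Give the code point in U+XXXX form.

Offset 0: leading byte 0xED = 11101101 → 3-byte char #1 = ED 8E 8D.
Offset 3: leading byte 0xF1 = 11110001 → 4-byte char #2 = F1 BC 9A 9C.
Leading byte 0xF1 = 11110001 matches 11110xxx → 4-byte sequence.
Byte 1: 0xF1 = 11110001, payload 001 (3 bits).
Byte 2: 0xBC = 10111100 (10xxxxxx ✓), payload 111100.
Byte 3: 0x9A = 10011010 (10xxxxxx ✓), payload 011010.
Byte 4: 0x9C = 10011100 (10xxxxxx ✓), payload 011100.
Concatenate: 001111100011010011100 = 0x7C69C (21 bits → U+7C69C).

U+7C69C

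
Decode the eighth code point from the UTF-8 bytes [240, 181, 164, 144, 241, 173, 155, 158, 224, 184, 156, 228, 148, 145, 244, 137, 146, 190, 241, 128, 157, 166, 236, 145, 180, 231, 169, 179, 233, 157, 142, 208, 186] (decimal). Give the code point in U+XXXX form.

U+7A73

Offset 0: leading byte 0xF0 = 11110000 → 4-byte char #1 = F0 B5 A4 90.
Offset 4: leading byte 0xF1 = 11110001 → 4-byte char #2 = F1 AD 9B 9E.
Offset 8: leading byte 0xE0 = 11100000 → 3-byte char #3 = E0 B8 9C.
Offset 11: leading byte 0xE4 = 11100100 → 3-byte char #4 = E4 94 91.
Offset 14: leading byte 0xF4 = 11110100 → 4-byte char #5 = F4 89 92 BE.
Offset 18: leading byte 0xF1 = 11110001 → 4-byte char #6 = F1 80 9D A6.
Offset 22: leading byte 0xEC = 11101100 → 3-byte char #7 = EC 91 B4.
Offset 25: leading byte 0xE7 = 11100111 → 3-byte char #8 = E7 A9 B3.
Leading byte 0xE7 = 11100111 matches 1110xxxx → 3-byte sequence.
Byte 1: 0xE7 = 11100111, payload 0111 (4 bits).
Byte 2: 0xA9 = 10101001 (10xxxxxx ✓), payload 101001.
Byte 3: 0xB3 = 10110011 (10xxxxxx ✓), payload 110011.
Concatenate: 0111101001110011 = 0x7A73 (16 bits → U+7A73).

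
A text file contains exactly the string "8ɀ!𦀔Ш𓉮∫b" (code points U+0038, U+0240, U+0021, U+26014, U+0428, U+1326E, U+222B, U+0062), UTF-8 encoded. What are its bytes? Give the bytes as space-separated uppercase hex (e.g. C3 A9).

U+0038: 1-byte form → 38.
U+0240: 2-byte form → C9 80.
U+0021: 1-byte form → 21.
U+26014: 4-byte form → F0 A6 80 94.
U+0428: 2-byte form → D0 A8.
U+1326E: 4-byte form → F0 93 89 AE.
U+222B: 3-byte form → E2 88 AB.
U+0062: 1-byte form → 62.
Concatenated (18 bytes): 38 C9 80 21 F0 A6 80 94 D0 A8 F0 93 89 AE E2 88 AB 62.

38 C9 80 21 F0 A6 80 94 D0 A8 F0 93 89 AE E2 88 AB 62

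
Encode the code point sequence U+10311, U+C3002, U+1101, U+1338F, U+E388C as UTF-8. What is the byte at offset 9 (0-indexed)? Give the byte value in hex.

0x84

U+10311 → 4-byte form F0 90 8C 91 at offsets 0–3.
U+C3002 → 4-byte form F3 83 80 82 at offsets 4–7.
U+1101 → 3-byte form E1 84 81 at offsets 8–10.
Offset 9 falls in char 3's range; it's byte 2 of E1 84 81 = 0x84.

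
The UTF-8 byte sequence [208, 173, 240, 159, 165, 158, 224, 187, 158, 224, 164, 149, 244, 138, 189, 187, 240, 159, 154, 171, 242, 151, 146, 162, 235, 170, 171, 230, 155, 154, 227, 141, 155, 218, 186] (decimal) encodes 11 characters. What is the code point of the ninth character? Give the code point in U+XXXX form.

U+66DA

Offset 0: leading byte 0xD0 = 11010000 → 2-byte char #1 = D0 AD.
Offset 2: leading byte 0xF0 = 11110000 → 4-byte char #2 = F0 9F A5 9E.
Offset 6: leading byte 0xE0 = 11100000 → 3-byte char #3 = E0 BB 9E.
Offset 9: leading byte 0xE0 = 11100000 → 3-byte char #4 = E0 A4 95.
Offset 12: leading byte 0xF4 = 11110100 → 4-byte char #5 = F4 8A BD BB.
Offset 16: leading byte 0xF0 = 11110000 → 4-byte char #6 = F0 9F 9A AB.
Offset 20: leading byte 0xF2 = 11110010 → 4-byte char #7 = F2 97 92 A2.
Offset 24: leading byte 0xEB = 11101011 → 3-byte char #8 = EB AA AB.
Offset 27: leading byte 0xE6 = 11100110 → 3-byte char #9 = E6 9B 9A.
Leading byte 0xE6 = 11100110 matches 1110xxxx → 3-byte sequence.
Byte 1: 0xE6 = 11100110, payload 0110 (4 bits).
Byte 2: 0x9B = 10011011 (10xxxxxx ✓), payload 011011.
Byte 3: 0x9A = 10011010 (10xxxxxx ✓), payload 011010.
Concatenate: 0110011011011010 = 0x66DA (16 bits → U+66DA).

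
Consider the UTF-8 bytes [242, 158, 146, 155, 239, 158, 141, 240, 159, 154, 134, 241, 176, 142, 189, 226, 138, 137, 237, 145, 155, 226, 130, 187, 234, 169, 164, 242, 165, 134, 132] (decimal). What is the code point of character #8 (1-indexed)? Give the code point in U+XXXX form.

Offset 0: leading byte 0xF2 = 11110010 → 4-byte char #1 = F2 9E 92 9B.
Offset 4: leading byte 0xEF = 11101111 → 3-byte char #2 = EF 9E 8D.
Offset 7: leading byte 0xF0 = 11110000 → 4-byte char #3 = F0 9F 9A 86.
Offset 11: leading byte 0xF1 = 11110001 → 4-byte char #4 = F1 B0 8E BD.
Offset 15: leading byte 0xE2 = 11100010 → 3-byte char #5 = E2 8A 89.
Offset 18: leading byte 0xED = 11101101 → 3-byte char #6 = ED 91 9B.
Offset 21: leading byte 0xE2 = 11100010 → 3-byte char #7 = E2 82 BB.
Offset 24: leading byte 0xEA = 11101010 → 3-byte char #8 = EA A9 A4.
Leading byte 0xEA = 11101010 matches 1110xxxx → 3-byte sequence.
Byte 1: 0xEA = 11101010, payload 1010 (4 bits).
Byte 2: 0xA9 = 10101001 (10xxxxxx ✓), payload 101001.
Byte 3: 0xA4 = 10100100 (10xxxxxx ✓), payload 100100.
Concatenate: 1010101001100100 = 0xAA64 (16 bits → U+AA64).

U+AA64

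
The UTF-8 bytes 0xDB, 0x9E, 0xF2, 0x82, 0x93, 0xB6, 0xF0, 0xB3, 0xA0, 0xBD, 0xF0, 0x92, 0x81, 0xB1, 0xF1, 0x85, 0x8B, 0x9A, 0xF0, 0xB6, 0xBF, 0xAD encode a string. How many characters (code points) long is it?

Byte at offset 0: 0xDB = 11011011 → 2-byte char (#1). Advance 2.
Byte at offset 2: 0xF2 = 11110010 → 4-byte char (#2). Advance 4.
Byte at offset 6: 0xF0 = 11110000 → 4-byte char (#3). Advance 4.
Byte at offset 10: 0xF0 = 11110000 → 4-byte char (#4). Advance 4.
Byte at offset 14: 0xF1 = 11110001 → 4-byte char (#5). Advance 4.
Byte at offset 18: 0xF0 = 11110000 → 4-byte char (#6). Advance 4.
Reached end at offset 22 after 6 code points.

6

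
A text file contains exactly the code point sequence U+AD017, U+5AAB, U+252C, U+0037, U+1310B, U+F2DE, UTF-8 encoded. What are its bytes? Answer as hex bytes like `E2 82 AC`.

F2 AD 80 97 E5 AA AB E2 94 AC 37 F0 93 84 8B EF 8B 9E

U+AD017: 4-byte form → F2 AD 80 97.
U+5AAB: 3-byte form → E5 AA AB.
U+252C: 3-byte form → E2 94 AC.
U+0037: 1-byte form → 37.
U+1310B: 4-byte form → F0 93 84 8B.
U+F2DE: 3-byte form → EF 8B 9E.
Concatenated (18 bytes): F2 AD 80 97 E5 AA AB E2 94 AC 37 F0 93 84 8B EF 8B 9E.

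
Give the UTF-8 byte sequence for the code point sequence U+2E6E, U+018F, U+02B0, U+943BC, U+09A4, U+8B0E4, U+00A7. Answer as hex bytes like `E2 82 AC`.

E2 B9 AE C6 8F CA B0 F2 94 8E BC E0 A6 A4 F2 8B 83 A4 C2 A7

U+2E6E: 3-byte form → E2 B9 AE.
U+018F: 2-byte form → C6 8F.
U+02B0: 2-byte form → CA B0.
U+943BC: 4-byte form → F2 94 8E BC.
U+09A4: 3-byte form → E0 A6 A4.
U+8B0E4: 4-byte form → F2 8B 83 A4.
U+00A7: 2-byte form → C2 A7.
Concatenated (20 bytes): E2 B9 AE C6 8F CA B0 F2 94 8E BC E0 A6 A4 F2 8B 83 A4 C2 A7.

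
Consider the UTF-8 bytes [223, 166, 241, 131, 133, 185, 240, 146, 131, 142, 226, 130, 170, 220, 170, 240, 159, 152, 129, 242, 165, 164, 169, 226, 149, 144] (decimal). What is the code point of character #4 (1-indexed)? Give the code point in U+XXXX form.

U+20AA

Offset 0: leading byte 0xDF = 11011111 → 2-byte char #1 = DF A6.
Offset 2: leading byte 0xF1 = 11110001 → 4-byte char #2 = F1 83 85 B9.
Offset 6: leading byte 0xF0 = 11110000 → 4-byte char #3 = F0 92 83 8E.
Offset 10: leading byte 0xE2 = 11100010 → 3-byte char #4 = E2 82 AA.
Leading byte 0xE2 = 11100010 matches 1110xxxx → 3-byte sequence.
Byte 1: 0xE2 = 11100010, payload 0010 (4 bits).
Byte 2: 0x82 = 10000010 (10xxxxxx ✓), payload 000010.
Byte 3: 0xAA = 10101010 (10xxxxxx ✓), payload 101010.
Concatenate: 0010000010101010 = 0x20AA (16 bits → U+20AA).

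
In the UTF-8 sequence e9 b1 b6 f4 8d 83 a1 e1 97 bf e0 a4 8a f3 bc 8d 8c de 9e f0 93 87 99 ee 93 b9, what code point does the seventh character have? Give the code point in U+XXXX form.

U+131D9

Offset 0: leading byte 0xE9 = 11101001 → 3-byte char #1 = E9 B1 B6.
Offset 3: leading byte 0xF4 = 11110100 → 4-byte char #2 = F4 8D 83 A1.
Offset 7: leading byte 0xE1 = 11100001 → 3-byte char #3 = E1 97 BF.
Offset 10: leading byte 0xE0 = 11100000 → 3-byte char #4 = E0 A4 8A.
Offset 13: leading byte 0xF3 = 11110011 → 4-byte char #5 = F3 BC 8D 8C.
Offset 17: leading byte 0xDE = 11011110 → 2-byte char #6 = DE 9E.
Offset 19: leading byte 0xF0 = 11110000 → 4-byte char #7 = F0 93 87 99.
Leading byte 0xF0 = 11110000 matches 11110xxx → 4-byte sequence.
Byte 1: 0xF0 = 11110000, payload 000 (3 bits).
Byte 2: 0x93 = 10010011 (10xxxxxx ✓), payload 010011.
Byte 3: 0x87 = 10000111 (10xxxxxx ✓), payload 000111.
Byte 4: 0x99 = 10011001 (10xxxxxx ✓), payload 011001.
Concatenate: 000010011000111011001 = 0x131D9 (21 bits → U+131D9).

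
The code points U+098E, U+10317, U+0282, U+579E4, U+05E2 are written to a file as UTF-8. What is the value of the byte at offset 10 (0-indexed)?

0x97

U+098E → 3-byte form E0 A6 8E at offsets 0–2.
U+10317 → 4-byte form F0 90 8C 97 at offsets 3–6.
U+0282 → 2-byte form CA 82 at offsets 7–8.
U+579E4 → 4-byte form F1 97 A7 A4 at offsets 9–12.
Offset 10 falls in char 4's range; it's byte 2 of F1 97 A7 A4 = 0x97.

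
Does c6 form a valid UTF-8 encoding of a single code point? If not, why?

Leading byte 0xC6 = 11000110 → 2-byte form, but only 1 byte is present.

invalid (sequence truncated)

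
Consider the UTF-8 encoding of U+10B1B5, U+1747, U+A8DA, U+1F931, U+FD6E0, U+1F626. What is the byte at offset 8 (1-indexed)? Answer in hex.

1-indexed offset 8 is 0-indexed offset 7.
U+10B1B5 → 4-byte form F4 8B 86 B5 at offsets 0–3.
U+1747 → 3-byte form E1 9D 87 at offsets 4–6.
U+A8DA → 3-byte form EA A3 9A at offsets 7–9.
Offset 7 falls in char 3's range; it's byte 1 of EA A3 9A = 0xEA.

0xEA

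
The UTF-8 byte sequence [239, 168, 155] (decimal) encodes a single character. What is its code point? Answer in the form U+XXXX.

U+FA1B

Leading byte 0xEF = 11101111 matches 1110xxxx → 3-byte sequence.
Byte 1: 0xEF = 11101111, payload 1111 (4 bits).
Byte 2: 0xA8 = 10101000 (10xxxxxx ✓), payload 101000.
Byte 3: 0x9B = 10011011 (10xxxxxx ✓), payload 011011.
Concatenate: 1111101000011011 = 0xFA1B (16 bits → U+FA1B).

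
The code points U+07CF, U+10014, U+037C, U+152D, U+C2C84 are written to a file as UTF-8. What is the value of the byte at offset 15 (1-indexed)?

0x84

1-indexed offset 15 is 0-indexed offset 14.
U+07CF → 2-byte form DF 8F at offsets 0–1.
U+10014 → 4-byte form F0 90 80 94 at offsets 2–5.
U+037C → 2-byte form CD BC at offsets 6–7.
U+152D → 3-byte form E1 94 AD at offsets 8–10.
U+C2C84 → 4-byte form F3 82 B2 84 at offsets 11–14.
Offset 14 falls in char 5's range; it's byte 4 of F3 82 B2 84 = 0x84.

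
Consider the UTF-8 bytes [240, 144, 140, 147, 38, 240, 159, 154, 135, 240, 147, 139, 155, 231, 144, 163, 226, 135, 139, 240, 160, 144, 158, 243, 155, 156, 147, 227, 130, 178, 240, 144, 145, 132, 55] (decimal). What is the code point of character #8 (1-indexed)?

U+DB713

Offset 0: leading byte 0xF0 = 11110000 → 4-byte char #1 = F0 90 8C 93.
Offset 4: leading byte 0x26 = 00100110 → 1-byte char #2 = 26.
Offset 5: leading byte 0xF0 = 11110000 → 4-byte char #3 = F0 9F 9A 87.
Offset 9: leading byte 0xF0 = 11110000 → 4-byte char #4 = F0 93 8B 9B.
Offset 13: leading byte 0xE7 = 11100111 → 3-byte char #5 = E7 90 A3.
Offset 16: leading byte 0xE2 = 11100010 → 3-byte char #6 = E2 87 8B.
Offset 19: leading byte 0xF0 = 11110000 → 4-byte char #7 = F0 A0 90 9E.
Offset 23: leading byte 0xF3 = 11110011 → 4-byte char #8 = F3 9B 9C 93.
Leading byte 0xF3 = 11110011 matches 11110xxx → 4-byte sequence.
Byte 1: 0xF3 = 11110011, payload 011 (3 bits).
Byte 2: 0x9B = 10011011 (10xxxxxx ✓), payload 011011.
Byte 3: 0x9C = 10011100 (10xxxxxx ✓), payload 011100.
Byte 4: 0x93 = 10010011 (10xxxxxx ✓), payload 010011.
Concatenate: 011011011011100010011 = 0xDB713 (21 bits → U+DB713).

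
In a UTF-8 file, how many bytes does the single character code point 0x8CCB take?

3

U+8CCB = 0x8CCB. UTF-8 uses 1 byte below 0x80, 2 below 0x800, 3 below 0x10000, 4 up to 0x10FFFF. 0x8CCB is in U+0800–U+FFFF → 3 bytes.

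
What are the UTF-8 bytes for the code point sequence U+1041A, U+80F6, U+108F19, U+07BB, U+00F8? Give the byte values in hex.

F0 90 90 9A E8 83 B6 F4 88 BC 99 DE BB C3 B8

U+1041A: 4-byte form → F0 90 90 9A.
U+80F6: 3-byte form → E8 83 B6.
U+108F19: 4-byte form → F4 88 BC 99.
U+07BB: 2-byte form → DE BB.
U+00F8: 2-byte form → C3 B8.
Concatenated (15 bytes): F0 90 90 9A E8 83 B6 F4 88 BC 99 DE BB C3 B8.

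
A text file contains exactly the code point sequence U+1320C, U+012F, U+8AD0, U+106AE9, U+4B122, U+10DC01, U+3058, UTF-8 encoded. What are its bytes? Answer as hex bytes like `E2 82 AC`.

F0 93 88 8C C4 AF E8 AB 90 F4 86 AB A9 F1 8B 84 A2 F4 8D B0 81 E3 81 98

U+1320C: 4-byte form → F0 93 88 8C.
U+012F: 2-byte form → C4 AF.
U+8AD0: 3-byte form → E8 AB 90.
U+106AE9: 4-byte form → F4 86 AB A9.
U+4B122: 4-byte form → F1 8B 84 A2.
U+10DC01: 4-byte form → F4 8D B0 81.
U+3058: 3-byte form → E3 81 98.
Concatenated (24 bytes): F0 93 88 8C C4 AF E8 AB 90 F4 86 AB A9 F1 8B 84 A2 F4 8D B0 81 E3 81 98.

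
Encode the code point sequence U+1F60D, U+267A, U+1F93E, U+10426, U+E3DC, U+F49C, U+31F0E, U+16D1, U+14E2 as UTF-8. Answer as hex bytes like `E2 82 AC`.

U+1F60D: 4-byte form → F0 9F 98 8D.
U+267A: 3-byte form → E2 99 BA.
U+1F93E: 4-byte form → F0 9F A4 BE.
U+10426: 4-byte form → F0 90 90 A6.
U+E3DC: 3-byte form → EE 8F 9C.
U+F49C: 3-byte form → EF 92 9C.
U+31F0E: 4-byte form → F0 B1 BC 8E.
U+16D1: 3-byte form → E1 9B 91.
U+14E2: 3-byte form → E1 93 A2.
Concatenated (31 bytes): F0 9F 98 8D E2 99 BA F0 9F A4 BE F0 90 90 A6 EE 8F 9C EF 92 9C F0 B1 BC 8E E1 9B 91 E1 93 A2.

F0 9F 98 8D E2 99 BA F0 9F A4 BE F0 90 90 A6 EE 8F 9C EF 92 9C F0 B1 BC 8E E1 9B 91 E1 93 A2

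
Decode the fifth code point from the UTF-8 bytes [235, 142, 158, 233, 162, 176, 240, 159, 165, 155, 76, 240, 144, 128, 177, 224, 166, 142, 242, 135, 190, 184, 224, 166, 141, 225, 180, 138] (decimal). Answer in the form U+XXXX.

U+10031

Offset 0: leading byte 0xEB = 11101011 → 3-byte char #1 = EB 8E 9E.
Offset 3: leading byte 0xE9 = 11101001 → 3-byte char #2 = E9 A2 B0.
Offset 6: leading byte 0xF0 = 11110000 → 4-byte char #3 = F0 9F A5 9B.
Offset 10: leading byte 0x4C = 01001100 → 1-byte char #4 = 4C.
Offset 11: leading byte 0xF0 = 11110000 → 4-byte char #5 = F0 90 80 B1.
Leading byte 0xF0 = 11110000 matches 11110xxx → 4-byte sequence.
Byte 1: 0xF0 = 11110000, payload 000 (3 bits).
Byte 2: 0x90 = 10010000 (10xxxxxx ✓), payload 010000.
Byte 3: 0x80 = 10000000 (10xxxxxx ✓), payload 000000.
Byte 4: 0xB1 = 10110001 (10xxxxxx ✓), payload 110001.
Concatenate: 000010000000000110001 = 0x10031 (21 bits → U+10031).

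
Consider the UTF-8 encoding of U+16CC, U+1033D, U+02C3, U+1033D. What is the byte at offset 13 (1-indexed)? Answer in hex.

1-indexed offset 13 is 0-indexed offset 12.
U+16CC → 3-byte form E1 9B 8C at offsets 0–2.
U+1033D → 4-byte form F0 90 8C BD at offsets 3–6.
U+02C3 → 2-byte form CB 83 at offsets 7–8.
U+1033D → 4-byte form F0 90 8C BD at offsets 9–12.
Offset 12 falls in char 4's range; it's byte 4 of F0 90 8C BD = 0xBD.

0xBD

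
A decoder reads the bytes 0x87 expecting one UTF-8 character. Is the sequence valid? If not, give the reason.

invalid (continuation byte with no leading byte)

Byte 0x87 = 10000111 has the form 10xxxxxx — a continuation byte — but there is no preceding leading byte.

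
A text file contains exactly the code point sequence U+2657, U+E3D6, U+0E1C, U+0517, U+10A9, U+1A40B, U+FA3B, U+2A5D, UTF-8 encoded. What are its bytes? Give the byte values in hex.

E2 99 97 EE 8F 96 E0 B8 9C D4 97 E1 82 A9 F0 9A 90 8B EF A8 BB E2 A9 9D

U+2657: 3-byte form → E2 99 97.
U+E3D6: 3-byte form → EE 8F 96.
U+0E1C: 3-byte form → E0 B8 9C.
U+0517: 2-byte form → D4 97.
U+10A9: 3-byte form → E1 82 A9.
U+1A40B: 4-byte form → F0 9A 90 8B.
U+FA3B: 3-byte form → EF A8 BB.
U+2A5D: 3-byte form → E2 A9 9D.
Concatenated (24 bytes): E2 99 97 EE 8F 96 E0 B8 9C D4 97 E1 82 A9 F0 9A 90 8B EF A8 BB E2 A9 9D.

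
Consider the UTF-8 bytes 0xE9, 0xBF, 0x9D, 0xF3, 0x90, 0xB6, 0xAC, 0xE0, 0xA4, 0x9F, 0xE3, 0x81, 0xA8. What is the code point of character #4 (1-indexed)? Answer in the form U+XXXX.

Offset 0: leading byte 0xE9 = 11101001 → 3-byte char #1 = E9 BF 9D.
Offset 3: leading byte 0xF3 = 11110011 → 4-byte char #2 = F3 90 B6 AC.
Offset 7: leading byte 0xE0 = 11100000 → 3-byte char #3 = E0 A4 9F.
Offset 10: leading byte 0xE3 = 11100011 → 3-byte char #4 = E3 81 A8.
Leading byte 0xE3 = 11100011 matches 1110xxxx → 3-byte sequence.
Byte 1: 0xE3 = 11100011, payload 0011 (4 bits).
Byte 2: 0x81 = 10000001 (10xxxxxx ✓), payload 000001.
Byte 3: 0xA8 = 10101000 (10xxxxxx ✓), payload 101000.
Concatenate: 0011000001101000 = 0x3068 (16 bits → U+3068).

U+3068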